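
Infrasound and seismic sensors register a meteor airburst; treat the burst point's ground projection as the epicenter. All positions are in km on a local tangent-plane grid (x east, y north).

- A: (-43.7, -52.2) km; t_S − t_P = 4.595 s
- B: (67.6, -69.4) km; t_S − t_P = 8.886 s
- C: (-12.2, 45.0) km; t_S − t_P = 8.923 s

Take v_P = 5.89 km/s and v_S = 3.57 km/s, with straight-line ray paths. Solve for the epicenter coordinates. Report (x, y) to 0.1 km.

Distance from S−P lag: d = Δt · v_P v_S / (v_P − v_S) = Δt · (5.89·3.57)/(5.89−3.57) ≈ 9.0635·Δt.
So d_A = 41.65, d_B = 80.54, d_C = 80.87 km.
Circle about each station: (x + 43.7)² + (y + 52.2)² = 41.65²; (x − 67.6)² + (y + 69.4)² = 80.54²; (x + 12.2)² + (y − 45.0)² = 80.87².
Subtracting the A equation from the B and C equations removes the quadratic terms:
222.6 x − 34.4 y = -0.38
63.0 x + 194.4 y = -7265.92
Solving the 2×2 system: x ≈ -5.5, y ≈ -35.6 km.

(-5.5, -35.6)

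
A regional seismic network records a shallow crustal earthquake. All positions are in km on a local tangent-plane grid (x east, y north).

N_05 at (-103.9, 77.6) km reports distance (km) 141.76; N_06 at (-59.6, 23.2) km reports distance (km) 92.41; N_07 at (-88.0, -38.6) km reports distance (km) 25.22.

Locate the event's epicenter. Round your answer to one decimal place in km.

(-91.3, -63.6)

Circle about each station: (x + 103.9)² + (y − 77.6)² = 141.76²; (x + 59.6)² + (y − 23.2)² = 92.41²; (x + 88.0)² + (y + 38.6)² = 25.22².
Subtracting the N_05 equation from the N_06 and N_07 equations removes the quadratic terms:
88.6 x − 108.8 y = -1170.28
31.8 x − 232.4 y = 11876.84
Solving the 2×2 system: x ≈ -91.3, y ≈ -63.6 km.
Check against N_05 (with the unrounded x, y): √((x + 103.9)²+(y − 77.6)²) = 141.76 ≈ 141.76 km. ✓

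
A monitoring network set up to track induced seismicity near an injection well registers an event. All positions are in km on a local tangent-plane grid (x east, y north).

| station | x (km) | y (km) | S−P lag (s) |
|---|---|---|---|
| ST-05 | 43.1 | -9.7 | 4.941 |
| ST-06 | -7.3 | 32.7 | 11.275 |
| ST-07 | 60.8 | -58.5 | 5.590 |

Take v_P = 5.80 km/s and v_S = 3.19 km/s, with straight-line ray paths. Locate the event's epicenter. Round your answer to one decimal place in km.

(25.7, -40.1)

Distance from S−P lag: d = Δt · v_P v_S / (v_P − v_S) = Δt · (5.80·3.19)/(5.80−3.19) ≈ 7.0889·Δt.
So d_ST-05 = 35.03, d_ST-06 = 79.93, d_ST-07 = 39.63 km.
Circle about each station: (x − 43.1)² + (y + 9.7)² = 35.03²; (x + 7.3)² + (y − 32.7)² = 79.93²; (x − 60.8)² + (y + 58.5)² = 39.63².
Subtracting the ST-05 equation from the ST-06 and ST-07 equations removes the quadratic terms:
-100.8 x + 84.8 y = -5990.82
35.4 x − 97.6 y = 4823.75
Solving the 2×2 system: x ≈ 25.7, y ≈ -40.1 km.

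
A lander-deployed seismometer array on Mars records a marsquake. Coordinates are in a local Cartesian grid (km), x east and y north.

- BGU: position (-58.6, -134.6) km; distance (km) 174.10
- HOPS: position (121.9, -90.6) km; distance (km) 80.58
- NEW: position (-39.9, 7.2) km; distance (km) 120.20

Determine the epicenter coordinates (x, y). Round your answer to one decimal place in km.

Circle about each station: (x + 58.6)² + (y + 134.6)² = 174.10²; (x − 121.9)² + (y + 90.6)² = 80.58²; (x + 39.9)² + (y − 7.2)² = 120.20².
Subtracting pairs of circle equations eliminates x²+y² and gives linear equations (the radical axes):
361.0 x + 88.0 y = 25334.52
37.4 x + 283.6 y = -4044.50
Solving the 2×2 system: x ≈ 76.1, y ≈ -24.3 km.
Check against BGU (with the unrounded x, y): √((x + 58.6)²+(y + 134.6)²) = 174.10 ≈ 174.10 km. ✓

(76.1, -24.3)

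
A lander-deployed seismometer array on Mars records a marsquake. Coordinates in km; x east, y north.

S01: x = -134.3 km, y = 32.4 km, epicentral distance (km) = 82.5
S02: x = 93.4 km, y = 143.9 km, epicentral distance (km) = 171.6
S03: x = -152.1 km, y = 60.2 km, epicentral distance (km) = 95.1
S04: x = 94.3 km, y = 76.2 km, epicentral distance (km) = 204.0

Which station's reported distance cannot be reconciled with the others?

Solve using three stations at a time. Using S01, S02, S03 (subtract circle equations pairwise → linear system) gives (x, y) ≈ (-57.0, 61.2).
Distances from that point to each station vs reported:
  S01: calculated 82.5 vs reported 82.5 → residual 0.0 km
  S02: calculated 171.6 vs reported 171.6 → residual 0.0 km
  S03: calculated 95.1 vs reported 95.1 → residual 0.0 km
  S04: calculated 152.0 vs reported 204.0 → residual 52.0 km
S01, S02, S03 are mutually consistent (residuals ≈ 0); S04 is off by 52.0 km.

S04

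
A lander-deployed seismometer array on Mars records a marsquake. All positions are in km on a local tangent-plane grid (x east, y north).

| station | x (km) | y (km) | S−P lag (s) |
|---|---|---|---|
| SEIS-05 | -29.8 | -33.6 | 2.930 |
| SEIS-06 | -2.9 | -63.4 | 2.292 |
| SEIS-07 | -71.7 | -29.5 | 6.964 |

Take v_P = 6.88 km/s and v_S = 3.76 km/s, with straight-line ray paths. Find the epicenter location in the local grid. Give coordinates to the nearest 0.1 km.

Distance from S−P lag: d = Δt · v_P v_S / (v_P − v_S) = Δt · (6.88·3.76)/(6.88−3.76) ≈ 8.2913·Δt.
So d_SEIS-05 = 24.29, d_SEIS-06 = 19.00, d_SEIS-07 = 57.74 km.
Circle about each station: (x + 29.8)² + (y + 33.6)² = 24.29²; (x + 2.9)² + (y + 63.4)² = 19.00²; (x + 71.7)² + (y + 29.5)² = 57.74².
Subtracting the SEIS-05 equation from the SEIS-06 and SEIS-07 equations removes the quadratic terms:
53.8 x − 59.6 y = 2239.97
-83.8 x + 8.2 y = 1250.24
Solving the 2×2 system: x ≈ -20.4, y ≈ -56.0 km.
Check against SEIS-05 (with the unrounded x, y): √((x + 29.8)²+(y + 33.6)²) = 24.29 ≈ 24.29 km. ✓

-20.4 km east, -56.0 km north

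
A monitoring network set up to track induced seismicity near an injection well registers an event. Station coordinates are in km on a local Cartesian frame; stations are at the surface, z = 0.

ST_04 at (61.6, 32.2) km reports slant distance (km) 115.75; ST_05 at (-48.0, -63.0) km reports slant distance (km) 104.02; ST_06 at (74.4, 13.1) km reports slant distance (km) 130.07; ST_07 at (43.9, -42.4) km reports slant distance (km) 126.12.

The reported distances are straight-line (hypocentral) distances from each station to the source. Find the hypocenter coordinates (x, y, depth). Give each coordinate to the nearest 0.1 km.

Each station gives a sphere (x−x_i)² + (y−y_i)² + z² = d_i² (stations at z=0).
Subtracting the ST_04 sphere from ST_05 and ST_06: z² cancels, leaving linear equations in x and y:
-219.2 x − 190.4 y = 4019.50
25.6 x − 38.2 y = -2644.57
Solving: x ≈ -49.599, y ≈ 35.991 km (keep extra digits for the depth step; rounded: -49.6, 36.0).
Then from the ST_04 sphere: z² = 115.75² − (x − 61.6)² − (y − 32.2)² with x = -49.599, y = 35.991, so z ≈ 31.914 ≈ 31.9 km.

x ≈ -49.6 km, y ≈ 36.0 km, depth ≈ 31.9 km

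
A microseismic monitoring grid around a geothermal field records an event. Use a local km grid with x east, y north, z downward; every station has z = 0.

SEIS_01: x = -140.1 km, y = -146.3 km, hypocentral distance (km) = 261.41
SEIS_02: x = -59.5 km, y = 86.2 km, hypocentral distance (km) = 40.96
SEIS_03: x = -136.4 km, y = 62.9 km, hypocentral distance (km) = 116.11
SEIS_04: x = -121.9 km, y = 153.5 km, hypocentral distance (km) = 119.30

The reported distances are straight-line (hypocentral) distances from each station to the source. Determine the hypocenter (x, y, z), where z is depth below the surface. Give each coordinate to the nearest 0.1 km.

Each station gives a sphere (x−x_i)² + (y−y_i)² + z² = d_i² (stations at z=0).
Subtracting the SEIS_01 sphere from SEIS_02 and SEIS_03: z² cancels, leaving linear equations in x and y:
161.2 x + 465.0 y = 36596.46
7.4 x + 418.4 y = 36383.33
Solving: x ≈ -25.096, y ≈ 87.402 km (keep extra digits for the depth step; rounded: -25.1, 87.4).
Then from the SEIS_01 sphere: z² = 261.41² − (x + 140.1)² − (y + 146.3)² with x = -25.096, y = 87.402, so z ≈ 22.196 ≈ 22.2 km.

x ≈ -25.1 km, y ≈ 87.4 km, depth ≈ 22.2 km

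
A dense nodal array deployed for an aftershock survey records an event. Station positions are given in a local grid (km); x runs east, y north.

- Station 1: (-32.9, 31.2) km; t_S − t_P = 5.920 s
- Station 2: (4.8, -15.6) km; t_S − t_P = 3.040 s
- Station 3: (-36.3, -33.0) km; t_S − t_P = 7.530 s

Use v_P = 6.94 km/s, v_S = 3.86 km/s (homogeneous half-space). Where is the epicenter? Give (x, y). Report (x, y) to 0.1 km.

Distance from S−P lag: d = Δt · v_P v_S / (v_P − v_S) = Δt · (6.94·3.86)/(6.94−3.86) ≈ 8.6975·Δt.
So d_Station 1 = 51.49, d_Station 2 = 26.44, d_Station 3 = 65.49 km.
Circle about each station: (x + 32.9)² + (y − 31.2)² = 51.49²; (x − 4.8)² + (y + 15.6)² = 26.44²; (x + 36.3)² + (y + 33.0)² = 65.49².
Subtracting the Station 1 equation from the Station 2 and Station 3 equations removes the quadratic terms:
75.4 x − 93.6 y = 162.70
-6.8 x − 128.4 y = -1286.88
Solving the 2×2 system: x ≈ 13.7, y ≈ 9.3 km.
Check against Station 1 (with the unrounded x, y): √((x + 32.9)²+(y − 31.2)²) = 51.49 ≈ 51.49 km. ✓

x ≈ 13.7 km, y ≈ 9.3 km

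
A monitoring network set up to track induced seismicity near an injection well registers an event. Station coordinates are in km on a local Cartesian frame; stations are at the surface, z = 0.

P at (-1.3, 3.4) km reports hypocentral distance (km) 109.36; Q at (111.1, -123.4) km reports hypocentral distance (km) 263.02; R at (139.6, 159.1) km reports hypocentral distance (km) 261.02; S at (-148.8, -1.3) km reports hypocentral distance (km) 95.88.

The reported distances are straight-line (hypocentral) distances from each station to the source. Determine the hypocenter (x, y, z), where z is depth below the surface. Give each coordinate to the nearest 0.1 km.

(-85.7, 41.0, 58.5)

Each station gives a sphere (x−x_i)² + (y−y_i)² + z² = d_i² (stations at z=0).
Subtracting the P sphere from Q and R: z² cancels, leaving linear equations in x and y:
224.8 x − 253.6 y = -29662.39
281.8 x + 311.4 y = -11384.11
Solving: x ≈ -85.701, y ≈ 40.997 km (keep extra digits for the depth step; rounded: -85.7, 41.0).
Then from the P sphere: z² = 109.36² − (x + 1.3)² − (y − 3.4)² with x = -85.701, y = 40.997, so z ≈ 58.503 ≈ 58.5 km.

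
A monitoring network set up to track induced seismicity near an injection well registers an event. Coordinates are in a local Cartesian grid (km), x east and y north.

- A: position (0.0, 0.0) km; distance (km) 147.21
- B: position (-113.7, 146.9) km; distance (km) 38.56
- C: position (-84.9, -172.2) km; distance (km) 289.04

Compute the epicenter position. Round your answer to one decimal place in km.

(-89.6, 116.8)

Circle about each station: x² + y² = 147.21²; (x + 113.7)² + (y − 146.9)² = 38.56²; (x + 84.9)² + (y + 172.2)² = 289.04².
Subtracting pairs of circle equations eliminates x²+y² and gives linear equations (the radical axes):
-227.4 x + 293.8 y = 54691.21
-169.8 x − 344.4 y = -25012.49
Solving the 2×2 system: x ≈ -89.6, y ≈ 116.8 km.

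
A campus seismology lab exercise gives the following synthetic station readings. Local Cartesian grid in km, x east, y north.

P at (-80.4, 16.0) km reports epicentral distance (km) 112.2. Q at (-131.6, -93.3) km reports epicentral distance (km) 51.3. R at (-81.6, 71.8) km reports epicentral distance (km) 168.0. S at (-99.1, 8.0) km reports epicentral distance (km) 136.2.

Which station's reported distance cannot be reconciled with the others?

Solve using three stations at a time. Using P, Q, R (subtract circle equations pairwise → linear system) gives (x, y) ≈ (-80.4, -96.2).
Distances from that point to each station vs reported:
  P: calculated 112.2 vs reported 112.2 → residual 0.0 km
  Q: calculated 51.3 vs reported 51.3 → residual 0.0 km
  R: calculated 168.0 vs reported 168.0 → residual 0.0 km
  S: calculated 105.9 vs reported 136.2 → residual 30.3 km
P, Q, R are mutually consistent (residuals ≈ 0); S is off by 30.3 km.

S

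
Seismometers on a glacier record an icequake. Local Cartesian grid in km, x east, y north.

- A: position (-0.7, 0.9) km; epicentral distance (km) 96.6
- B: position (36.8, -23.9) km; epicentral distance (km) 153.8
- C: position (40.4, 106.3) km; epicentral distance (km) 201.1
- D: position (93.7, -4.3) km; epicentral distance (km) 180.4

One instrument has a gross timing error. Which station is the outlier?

Solve using three stations at a time. Using A, C, D (subtract circle equations pairwise → linear system) gives (x, y) ≈ (-79.4, -55.3).
Distances from that point to each station vs reported:
  A: calculated 96.7 vs reported 96.6 → residual 0.1 km
  B: calculated 120.4 vs reported 153.8 → residual 33.4 km
  C: calculated 201.1 vs reported 201.1 → residual 0.0 km
  D: calculated 180.4 vs reported 180.4 → residual 0.0 km
A, C, D are mutually consistent (residuals ≈ 0); B is off by 33.4 km.

B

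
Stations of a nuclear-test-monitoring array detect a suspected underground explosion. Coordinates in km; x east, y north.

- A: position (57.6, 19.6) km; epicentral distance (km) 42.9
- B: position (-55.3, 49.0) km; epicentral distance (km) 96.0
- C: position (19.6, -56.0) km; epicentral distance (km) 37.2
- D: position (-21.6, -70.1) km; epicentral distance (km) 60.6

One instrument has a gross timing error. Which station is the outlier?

Solve using three stations at a time. Using B, C, D (subtract circle equations pairwise → linear system) gives (x, y) ≈ (11.9, -19.6).
Distances from that point to each station vs reported:
  A: calculated 60.2 vs reported 42.9 → residual 17.3 km
  B: calculated 96.0 vs reported 96.0 → residual 0.0 km
  C: calculated 37.2 vs reported 37.2 → residual 0.0 km
  D: calculated 60.6 vs reported 60.6 → residual 0.0 km
B, C, D are mutually consistent (residuals ≈ 0); A is off by 17.3 km.

A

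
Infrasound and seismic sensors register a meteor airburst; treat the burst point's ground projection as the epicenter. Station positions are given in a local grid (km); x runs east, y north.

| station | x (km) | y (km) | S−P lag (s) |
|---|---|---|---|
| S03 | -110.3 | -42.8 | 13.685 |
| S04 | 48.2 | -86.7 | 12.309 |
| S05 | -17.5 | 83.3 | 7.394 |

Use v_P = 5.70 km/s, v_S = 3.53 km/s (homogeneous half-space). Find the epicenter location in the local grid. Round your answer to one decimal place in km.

x ≈ 1.4 km, y ≈ 17.4 km

Distance from S−P lag: d = Δt · v_P v_S / (v_P − v_S) = Δt · (5.70·3.53)/(5.70−3.53) ≈ 9.2724·Δt.
So d_S03 = 126.89, d_S04 = 114.13, d_S05 = 68.56 km.
Circle about each station: (x + 110.3)² + (y + 42.8)² = 126.89²; (x − 48.2)² + (y + 86.7)² = 114.13²; (x + 17.5)² + (y − 83.3)² = 68.56².
Subtracting the S03 equation from the S04 and S05 equations removes the quadratic terms:
317.0 x − 87.8 y = -1082.38
185.6 x + 252.2 y = 4647.81
Solving the 2×2 system: x ≈ 1.4, y ≈ 17.4 km.
Check against S03 (with the unrounded x, y): √((x + 110.3)²+(y + 42.8)²) = 126.89 ≈ 126.89 km. ✓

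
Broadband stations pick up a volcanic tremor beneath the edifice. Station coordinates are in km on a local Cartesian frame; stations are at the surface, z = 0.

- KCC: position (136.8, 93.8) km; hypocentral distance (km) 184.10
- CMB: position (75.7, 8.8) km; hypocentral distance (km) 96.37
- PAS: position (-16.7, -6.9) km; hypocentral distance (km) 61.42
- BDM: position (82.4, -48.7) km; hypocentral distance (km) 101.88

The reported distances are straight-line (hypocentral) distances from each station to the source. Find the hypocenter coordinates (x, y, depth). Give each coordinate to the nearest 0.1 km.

(3.1, -19.3, 56.8)

Each station gives a sphere (x−x_i)² + (y−y_i)² + z² = d_i² (stations at z=0).
Subtracting the KCC sphere from CMB and PAS: z² cancels, leaving linear equations in x and y:
-122.2 x − 170.0 y = 2900.88
-307.0 x − 201.4 y = 2934.21
Solving: x ≈ 3.097, y ≈ -19.290 km (keep extra digits for the depth step; rounded: 3.1, -19.3).
Then from the KCC sphere: z² = 184.10² − (x − 136.8)² − (y − 93.8)² with x = 3.097, y = -19.290, so z ≈ 56.806 ≈ 56.8 km.
Check against BDM (with the unrounded solution): distance 101.89 ≈ 101.88 km. ✓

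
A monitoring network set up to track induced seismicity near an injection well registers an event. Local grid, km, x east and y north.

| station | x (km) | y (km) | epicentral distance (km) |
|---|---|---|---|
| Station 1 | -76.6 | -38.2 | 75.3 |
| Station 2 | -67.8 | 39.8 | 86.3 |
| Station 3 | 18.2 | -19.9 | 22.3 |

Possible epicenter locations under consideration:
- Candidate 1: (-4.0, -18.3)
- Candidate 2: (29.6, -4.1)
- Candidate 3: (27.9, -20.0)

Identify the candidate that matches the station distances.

Candidate 1

For each candidate, compare |candidate − station| to the reported distance:
Candidate 1: residuals Station 1 0.0, Station 2 0.0, Station 3 0.0 → max 0.0 km
Candidate 2: residuals Station 1 36.2, Station 2 20.5, Station 3 2.8 → max 36.2 km
Candidate 3: residuals Station 1 30.8, Station 2 26.5, Station 3 12.6 → max 30.8 km
Only Candidate 1 has all residuals ≈ 0.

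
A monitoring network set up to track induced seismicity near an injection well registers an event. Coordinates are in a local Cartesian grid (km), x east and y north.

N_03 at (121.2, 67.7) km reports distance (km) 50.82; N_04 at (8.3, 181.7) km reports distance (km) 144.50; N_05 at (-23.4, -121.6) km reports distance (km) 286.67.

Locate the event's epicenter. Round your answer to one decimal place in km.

x ≈ 137.0 km, y ≈ 116.0 km

Circle about each station: (x − 121.2)² + (y − 67.7)² = 50.82²; (x − 8.3)² + (y − 181.7)² = 144.50²; (x + 23.4)² + (y + 121.6)² = 286.67².
Subtracting pairs of circle equations eliminates x²+y² and gives linear equations (the radical axes):
-225.8 x + 228.0 y = -4486.53
-289.2 x − 378.6 y = -83535.63
Solving the 2×2 system: x ≈ 137.0, y ≈ 116.0 km.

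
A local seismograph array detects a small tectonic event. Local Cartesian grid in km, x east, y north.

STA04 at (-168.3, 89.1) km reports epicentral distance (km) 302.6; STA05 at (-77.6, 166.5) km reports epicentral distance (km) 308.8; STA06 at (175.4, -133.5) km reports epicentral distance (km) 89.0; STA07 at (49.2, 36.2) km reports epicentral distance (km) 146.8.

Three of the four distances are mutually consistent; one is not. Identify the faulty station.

Solve using three stations at a time. Using STA04, STA05, STA07 (subtract circle equations pairwise → linear system) gives (x, y) ≈ (59.3, -110.3).
Distances from that point to each station vs reported:
  STA04: calculated 302.6 vs reported 302.6 → residual 0.0 km
  STA05: calculated 308.8 vs reported 308.8 → residual 0.0 km
  STA06: calculated 118.4 vs reported 89.0 → residual 29.4 km
  STA07: calculated 146.9 vs reported 146.8 → residual 0.1 km
STA04, STA05, STA07 are mutually consistent (residuals ≈ 0); STA06 is off by 29.4 km.

STA06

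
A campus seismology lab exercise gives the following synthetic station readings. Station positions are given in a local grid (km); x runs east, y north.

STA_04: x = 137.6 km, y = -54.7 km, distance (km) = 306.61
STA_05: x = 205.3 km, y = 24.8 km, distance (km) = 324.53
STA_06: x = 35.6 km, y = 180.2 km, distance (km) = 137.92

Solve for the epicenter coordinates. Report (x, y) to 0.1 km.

Circle about each station: (x − 137.6)² + (y + 54.7)² = 306.61²; (x − 205.3)² + (y − 24.8)² = 324.53²; (x − 35.6)² + (y − 180.2)² = 137.92².
Subtracting the STA_04 equation from the STA_05 and STA_06 equations removes the quadratic terms:
135.4 x + 159.0 y = 9527.25
-204.0 x + 469.8 y = 86801.32
Solving the 2×2 system: x ≈ -97.1, y ≈ 142.6 km.
Check against STA_04 (with the unrounded x, y): √((x − 137.6)²+(y + 54.7)²) = 306.61 ≈ 306.61 km. ✓

x ≈ -97.1 km, y ≈ 142.6 km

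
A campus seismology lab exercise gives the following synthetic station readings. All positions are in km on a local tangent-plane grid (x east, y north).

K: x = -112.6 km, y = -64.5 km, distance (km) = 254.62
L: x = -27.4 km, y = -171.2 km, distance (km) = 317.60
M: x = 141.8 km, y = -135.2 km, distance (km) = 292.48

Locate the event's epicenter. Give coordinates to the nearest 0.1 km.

x ≈ 40.3 km, y ≈ 139.1 km

Circle about each station: (x + 112.6)² + (y + 64.5)² = 254.62²; (x + 27.4)² + (y + 171.2)² = 317.60²; (x − 141.8)² + (y + 135.2)² = 292.48².
Subtracting the K equation from the L and M equations removes the quadratic terms:
170.4 x − 213.4 y = -22817.23
508.8 x − 141.4 y = 834.06
Solving the 2×2 system: x ≈ 40.3, y ≈ 139.1 km.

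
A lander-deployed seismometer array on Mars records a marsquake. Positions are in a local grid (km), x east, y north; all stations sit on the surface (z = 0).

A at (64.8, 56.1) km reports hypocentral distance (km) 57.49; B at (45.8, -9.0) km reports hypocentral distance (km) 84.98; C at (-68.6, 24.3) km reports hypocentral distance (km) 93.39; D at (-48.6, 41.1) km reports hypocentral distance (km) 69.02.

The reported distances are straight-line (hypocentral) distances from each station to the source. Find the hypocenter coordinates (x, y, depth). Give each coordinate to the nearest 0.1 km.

Each station gives a sphere (x−x_i)² + (y−y_i)² + z² = d_i² (stations at z=0).
Subtracting the A sphere from B and C: z² cancels, leaving linear equations in x and y:
-38.0 x − 130.2 y = -9084.11
-266.8 x − 63.6 y = -7466.39
Solving: x ≈ 12.202, y ≈ 66.209 km (keep extra digits for the depth step; rounded: 12.2, 66.2).
Then from the A sphere: z² = 57.49² − (x − 64.8)² − (y − 56.1)² with x = 12.202, y = 66.209, so z ≈ 20.889 ≈ 20.9 km.

(12.2, 66.2, 20.9)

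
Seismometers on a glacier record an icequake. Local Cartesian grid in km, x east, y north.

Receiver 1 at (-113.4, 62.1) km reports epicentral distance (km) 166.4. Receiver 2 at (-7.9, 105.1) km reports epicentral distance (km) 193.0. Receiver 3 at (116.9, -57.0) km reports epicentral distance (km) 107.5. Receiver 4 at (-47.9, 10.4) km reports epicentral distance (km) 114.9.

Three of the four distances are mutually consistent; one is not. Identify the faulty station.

Receiver 1

Solve using three stations at a time. Using Receiver 2, Receiver 3, Receiver 4 (subtract circle equations pairwise → linear system) gives (x, y) ≈ (13.6, -86.7).
Distances from that point to each station vs reported:
  Receiver 1: calculated 195.6 vs reported 166.4 → residual 29.2 km
  Receiver 2: calculated 193.0 vs reported 193.0 → residual 0.0 km
  Receiver 3: calculated 107.5 vs reported 107.5 → residual 0.0 km
  Receiver 4: calculated 114.9 vs reported 114.9 → residual 0.0 km
Receiver 2, Receiver 3, Receiver 4 are mutually consistent (residuals ≈ 0); Receiver 1 is off by 29.2 km.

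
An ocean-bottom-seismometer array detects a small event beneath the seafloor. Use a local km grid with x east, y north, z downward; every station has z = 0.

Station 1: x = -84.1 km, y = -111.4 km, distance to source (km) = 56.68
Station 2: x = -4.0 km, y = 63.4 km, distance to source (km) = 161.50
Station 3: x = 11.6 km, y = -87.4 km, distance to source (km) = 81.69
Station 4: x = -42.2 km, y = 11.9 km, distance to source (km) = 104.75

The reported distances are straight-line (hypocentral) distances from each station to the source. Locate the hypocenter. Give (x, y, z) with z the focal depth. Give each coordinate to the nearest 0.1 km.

Each station gives a sphere (x−x_i)² + (y−y_i)² + z² = d_i² (stations at z=0).
Subtracting the Station 1 sphere from Station 2 and Station 3: z² cancels, leaving linear equations in x and y:
160.2 x + 349.6 y = -38316.84
191.4 x + 48.0 y = -15170.08
Solving: x ≈ -58.494, y ≈ -82.798 km (keep extra digits for the depth step; rounded: -58.5, -82.8).
Then from the Station 1 sphere: z² = 56.68² − (x + 84.1)² − (y + 111.4)² with x = -58.494, y = -82.798, so z ≈ 41.700 ≈ 41.7 km.

(-58.5, -82.8, 41.7)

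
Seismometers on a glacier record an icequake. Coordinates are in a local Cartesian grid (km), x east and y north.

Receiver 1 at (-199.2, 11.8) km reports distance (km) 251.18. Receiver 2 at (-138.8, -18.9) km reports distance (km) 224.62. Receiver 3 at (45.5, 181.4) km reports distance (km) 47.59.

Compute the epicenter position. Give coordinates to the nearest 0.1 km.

(12.3, 147.3)

Circle about each station: (x + 199.2)² + (y − 11.8)² = 251.18²; (x + 138.8)² + (y + 18.9)² = 224.62²; (x − 45.5)² + (y − 181.4)² = 47.59².
Subtracting pairs of circle equations eliminates x²+y² and gives linear equations (the radical axes):
120.8 x − 61.4 y = -7559.98
489.4 x + 339.2 y = 55982.91
Solving the 2×2 system: x ≈ 12.3, y ≈ 147.3 km.
Check against Receiver 1 (with the unrounded x, y): √((x + 199.2)²+(y − 11.8)²) = 251.18 ≈ 251.18 km. ✓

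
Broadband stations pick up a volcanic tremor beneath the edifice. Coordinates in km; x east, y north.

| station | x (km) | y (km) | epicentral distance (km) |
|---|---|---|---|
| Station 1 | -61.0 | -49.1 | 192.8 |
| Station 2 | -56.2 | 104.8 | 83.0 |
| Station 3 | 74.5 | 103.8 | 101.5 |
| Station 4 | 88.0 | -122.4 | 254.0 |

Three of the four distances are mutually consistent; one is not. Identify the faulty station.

Station 3

Solve using three stations at a time. Using Station 1, Station 2, Station 4 (subtract circle equations pairwise → linear system) gives (x, y) ≈ (24.7, 123.6).
Distances from that point to each station vs reported:
  Station 1: calculated 192.8 vs reported 192.8 → residual 0.0 km
  Station 2: calculated 83.1 vs reported 83.0 → residual 0.1 km
  Station 3: calculated 53.6 vs reported 101.5 → residual 47.9 km
  Station 4: calculated 254.0 vs reported 254.0 → residual 0.0 km
Station 1, Station 2, Station 4 are mutually consistent (residuals ≈ 0); Station 3 is off by 47.9 km.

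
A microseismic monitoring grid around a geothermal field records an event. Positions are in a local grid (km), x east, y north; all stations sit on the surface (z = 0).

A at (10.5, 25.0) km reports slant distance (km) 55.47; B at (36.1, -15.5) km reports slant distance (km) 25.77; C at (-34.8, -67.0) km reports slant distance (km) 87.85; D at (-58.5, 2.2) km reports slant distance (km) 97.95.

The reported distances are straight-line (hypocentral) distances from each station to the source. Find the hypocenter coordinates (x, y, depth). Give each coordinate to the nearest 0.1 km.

Each station gives a sphere (x−x_i)² + (y−y_i)² + z² = d_i² (stations at z=0).
Subtracting the A sphere from B and C: z² cancels, leaving linear equations in x and y:
51.2 x − 81.0 y = 3221.04
-90.6 x − 184.0 y = 324.09
Solving: x ≈ 33.797, y ≈ -18.403 km (keep extra digits for the depth step; rounded: 33.8, -18.4).
Then from the A sphere: z² = 55.47² − (x − 10.5)² − (y − 25.0)² with x = 33.797, y = -18.403, so z ≈ 25.502 ≈ 25.5 km.

(33.8, -18.4, 25.5)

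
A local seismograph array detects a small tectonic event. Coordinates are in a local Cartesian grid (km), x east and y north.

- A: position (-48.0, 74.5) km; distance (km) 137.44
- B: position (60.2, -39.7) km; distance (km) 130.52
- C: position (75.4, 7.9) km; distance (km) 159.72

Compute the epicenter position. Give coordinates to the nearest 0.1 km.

(-68.5, -61.4)

Circle about each station: (x + 48.0)² + (y − 74.5)² = 137.44²; (x − 60.2)² + (y + 39.7)² = 130.52²; (x − 75.4)² + (y − 7.9)² = 159.72².
Subtracting the A equation from the B and C equations removes the quadratic terms:
216.4 x − 228.4 y = -799.84
246.8 x − 133.2 y = -8727.40
Solving the 2×2 system: x ≈ -68.5, y ≈ -61.4 km.
Check against A (with the unrounded x, y): √((x + 48.0)²+(y − 74.5)²) = 137.44 ≈ 137.44 km. ✓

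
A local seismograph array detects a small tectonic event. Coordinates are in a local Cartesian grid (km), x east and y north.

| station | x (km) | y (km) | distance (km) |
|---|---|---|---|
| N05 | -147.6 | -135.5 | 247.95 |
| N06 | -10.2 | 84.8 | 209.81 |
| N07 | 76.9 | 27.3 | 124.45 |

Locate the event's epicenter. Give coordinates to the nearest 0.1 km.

Circle about each station: (x + 147.6)² + (y + 135.5)² = 247.95²; (x + 10.2)² + (y − 84.8)² = 209.81²; (x − 76.9)² + (y − 27.3)² = 124.45².
Subtracting pairs of circle equations eliminates x²+y² and gives linear equations (the radical axes):
274.8 x + 440.6 y = -15391.96
449.0 x + 325.6 y = 12504.29
Solving the 2×2 system: x ≈ 97.1, y ≈ -95.5 km.

x ≈ 97.1 km, y ≈ -95.5 km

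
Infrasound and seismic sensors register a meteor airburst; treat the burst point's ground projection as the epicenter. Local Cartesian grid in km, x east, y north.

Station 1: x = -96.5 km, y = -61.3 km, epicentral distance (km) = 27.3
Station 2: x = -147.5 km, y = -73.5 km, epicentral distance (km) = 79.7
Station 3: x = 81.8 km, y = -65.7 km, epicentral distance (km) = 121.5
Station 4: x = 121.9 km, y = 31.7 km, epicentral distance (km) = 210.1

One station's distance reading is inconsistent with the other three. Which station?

Solve using three stations at a time. Using Station 1, Station 2, Station 4 (subtract circle equations pairwise → linear system) gives (x, y) ≈ (-70.6, -52.5).
Distances from that point to each station vs reported:
  Station 1: calculated 27.4 vs reported 27.3 → residual 0.1 km
  Station 2: calculated 79.7 vs reported 79.7 → residual 0.0 km
  Station 3: calculated 153.0 vs reported 121.5 → residual 31.5 km
  Station 4: calculated 210.1 vs reported 210.1 → residual 0.0 km
Station 1, Station 2, Station 4 are mutually consistent (residuals ≈ 0); Station 3 is off by 31.5 km.

Station 3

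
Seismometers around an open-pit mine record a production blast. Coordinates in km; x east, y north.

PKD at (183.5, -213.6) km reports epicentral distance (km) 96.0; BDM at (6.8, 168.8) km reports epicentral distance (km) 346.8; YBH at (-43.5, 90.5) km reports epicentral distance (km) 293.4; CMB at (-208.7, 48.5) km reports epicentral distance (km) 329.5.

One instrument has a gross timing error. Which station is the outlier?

Solve using three stations at a time. Using PKD, BDM, YBH (subtract circle equations pairwise → linear system) gives (x, y) ≈ (100.6, -165.1).
Distances from that point to each station vs reported:
  PKD: calculated 96.0 vs reported 96.0 → residual 0.0 km
  BDM: calculated 346.8 vs reported 346.8 → residual 0.0 km
  YBH: calculated 293.4 vs reported 293.4 → residual 0.0 km
  CMB: calculated 375.9 vs reported 329.5 → residual 46.4 km
PKD, BDM, YBH are mutually consistent (residuals ≈ 0); CMB is off by 46.4 km.

CMB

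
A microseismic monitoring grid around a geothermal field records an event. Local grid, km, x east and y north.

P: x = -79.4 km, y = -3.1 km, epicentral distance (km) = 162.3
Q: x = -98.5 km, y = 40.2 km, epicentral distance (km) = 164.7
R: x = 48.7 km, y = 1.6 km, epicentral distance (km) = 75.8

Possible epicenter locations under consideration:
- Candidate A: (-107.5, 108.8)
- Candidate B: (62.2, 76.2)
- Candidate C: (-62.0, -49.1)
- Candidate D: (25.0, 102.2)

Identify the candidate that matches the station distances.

Candidate B

For each candidate, compare |candidate − station| to the reported distance:
Candidate A: residuals P 46.9, Q 95.5, R 113.6 → max 113.6 km
Candidate B: residuals P 0.0, Q 0.0, R 0.0 → max 0.0 km
Candidate C: residuals P 113.1, Q 68.2, R 46.0 → max 113.1 km
Candidate D: residuals P 14.0, Q 26.5, R 27.6 → max 27.6 km
Only Candidate B has all residuals ≈ 0.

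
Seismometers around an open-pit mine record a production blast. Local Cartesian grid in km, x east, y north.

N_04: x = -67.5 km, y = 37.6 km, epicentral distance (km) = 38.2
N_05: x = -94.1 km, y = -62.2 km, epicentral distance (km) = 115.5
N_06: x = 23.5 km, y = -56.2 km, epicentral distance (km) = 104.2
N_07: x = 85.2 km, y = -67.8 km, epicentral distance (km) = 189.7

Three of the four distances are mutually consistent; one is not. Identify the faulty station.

N_07

Solve using three stations at a time. Using N_04, N_05, N_06 (subtract circle equations pairwise → linear system) gives (x, y) ≈ (-29.5, 33.5).
Distances from that point to each station vs reported:
  N_04: calculated 38.2 vs reported 38.2 → residual 0.0 km
  N_05: calculated 115.5 vs reported 115.5 → residual 0.0 km
  N_06: calculated 104.2 vs reported 104.2 → residual 0.0 km
  N_07: calculated 153.0 vs reported 189.7 → residual 36.7 km
N_04, N_05, N_06 are mutually consistent (residuals ≈ 0); N_07 is off by 36.7 km.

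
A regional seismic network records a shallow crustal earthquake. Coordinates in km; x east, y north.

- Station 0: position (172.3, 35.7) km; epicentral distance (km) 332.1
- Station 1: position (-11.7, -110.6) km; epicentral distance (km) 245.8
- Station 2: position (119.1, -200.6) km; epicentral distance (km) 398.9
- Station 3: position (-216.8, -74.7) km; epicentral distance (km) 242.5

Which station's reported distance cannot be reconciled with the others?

Solve using three stations at a time. Using Station 0, Station 1, Station 2 (subtract circle equations pairwise → linear system) gives (x, y) ≈ (-155.5, 88.7).
Distances from that point to each station vs reported:
  Station 0: calculated 332.1 vs reported 332.1 → residual 0.0 km
  Station 1: calculated 245.8 vs reported 245.8 → residual 0.0 km
  Station 2: calculated 398.9 vs reported 398.9 → residual 0.0 km
  Station 3: calculated 174.5 vs reported 242.5 → residual 68.0 km
Station 0, Station 1, Station 2 are mutually consistent (residuals ≈ 0); Station 3 is off by 68.0 km.

Station 3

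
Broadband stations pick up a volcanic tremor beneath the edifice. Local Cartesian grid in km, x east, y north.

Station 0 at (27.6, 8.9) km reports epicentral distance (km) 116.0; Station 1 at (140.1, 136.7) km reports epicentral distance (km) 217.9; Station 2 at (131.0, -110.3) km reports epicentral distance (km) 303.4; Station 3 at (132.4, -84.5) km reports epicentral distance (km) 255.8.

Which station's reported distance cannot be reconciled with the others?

Station 2

Solve using three stations at a time. Using Station 0, Station 1, Station 3 (subtract circle equations pairwise → linear system) gives (x, y) ≈ (-68.5, 73.8).
Distances from that point to each station vs reported:
  Station 0: calculated 116.0 vs reported 116.0 → residual 0.0 km
  Station 1: calculated 217.9 vs reported 217.9 → residual 0.0 km
  Station 2: calculated 271.5 vs reported 303.4 → residual 31.9 km
  Station 3: calculated 255.8 vs reported 255.8 → residual 0.0 km
Station 0, Station 1, Station 3 are mutually consistent (residuals ≈ 0); Station 2 is off by 31.9 km.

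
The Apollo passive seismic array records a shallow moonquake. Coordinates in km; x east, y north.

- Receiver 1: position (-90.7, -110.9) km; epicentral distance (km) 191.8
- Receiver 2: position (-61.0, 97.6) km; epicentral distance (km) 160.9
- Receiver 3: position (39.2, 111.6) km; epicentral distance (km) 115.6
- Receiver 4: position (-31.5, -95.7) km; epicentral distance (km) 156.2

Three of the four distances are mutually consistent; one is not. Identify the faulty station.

Receiver 4

Solve using three stations at a time. Using Receiver 1, Receiver 2, Receiver 3 (subtract circle equations pairwise → linear system) gives (x, y) ≈ (66.3, -0.8).
Distances from that point to each station vs reported:
  Receiver 1: calculated 191.8 vs reported 191.8 → residual 0.0 km
  Receiver 2: calculated 160.9 vs reported 160.9 → residual 0.0 km
  Receiver 3: calculated 115.6 vs reported 115.6 → residual 0.0 km
  Receiver 4: calculated 136.3 vs reported 156.2 → residual 19.9 km
Receiver 1, Receiver 2, Receiver 3 are mutually consistent (residuals ≈ 0); Receiver 4 is off by 19.9 km.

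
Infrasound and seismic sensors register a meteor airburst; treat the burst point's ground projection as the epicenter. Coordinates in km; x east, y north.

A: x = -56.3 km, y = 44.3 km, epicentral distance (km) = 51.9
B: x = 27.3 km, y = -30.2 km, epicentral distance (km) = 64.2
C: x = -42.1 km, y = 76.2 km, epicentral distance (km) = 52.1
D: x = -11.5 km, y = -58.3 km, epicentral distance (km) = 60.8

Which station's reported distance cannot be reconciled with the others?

C

Solve using three stations at a time. Using A, B, D (subtract circle equations pairwise → linear system) gives (x, y) ≈ (-29.5, -0.2).
Distances from that point to each station vs reported:
  A: calculated 51.9 vs reported 51.9 → residual 0.0 km
  B: calculated 64.2 vs reported 64.2 → residual 0.0 km
  C: calculated 77.4 vs reported 52.1 → residual 25.3 km
  D: calculated 60.8 vs reported 60.8 → residual 0.0 km
A, B, D are mutually consistent (residuals ≈ 0); C is off by 25.3 km.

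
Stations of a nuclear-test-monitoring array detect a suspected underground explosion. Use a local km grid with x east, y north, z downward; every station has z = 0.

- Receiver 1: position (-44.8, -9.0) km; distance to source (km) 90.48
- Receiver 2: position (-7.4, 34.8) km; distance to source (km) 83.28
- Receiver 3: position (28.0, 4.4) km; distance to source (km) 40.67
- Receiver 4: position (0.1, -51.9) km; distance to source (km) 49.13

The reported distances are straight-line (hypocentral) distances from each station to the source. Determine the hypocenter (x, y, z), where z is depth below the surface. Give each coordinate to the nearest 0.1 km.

x ≈ 41.7 km, y ≈ -30.7 km, depth ≈ 15.3 km

Each station gives a sphere (x−x_i)² + (y−y_i)² + z² = d_i² (stations at z=0).
Subtracting the Receiver 1 sphere from Receiver 2 and Receiver 3: z² cancels, leaving linear equations in x and y:
74.8 x + 87.6 y = 428.83
145.6 x + 26.8 y = 5247.90
Solving: x ≈ 41.696, y ≈ -30.708 km (keep extra digits for the depth step; rounded: 41.7, -30.7).
Then from the Receiver 1 sphere: z² = 90.48² − (x + 44.8)² − (y + 9.0)² with x = 41.696, y = -30.708, so z ≈ 15.292 ≈ 15.3 km.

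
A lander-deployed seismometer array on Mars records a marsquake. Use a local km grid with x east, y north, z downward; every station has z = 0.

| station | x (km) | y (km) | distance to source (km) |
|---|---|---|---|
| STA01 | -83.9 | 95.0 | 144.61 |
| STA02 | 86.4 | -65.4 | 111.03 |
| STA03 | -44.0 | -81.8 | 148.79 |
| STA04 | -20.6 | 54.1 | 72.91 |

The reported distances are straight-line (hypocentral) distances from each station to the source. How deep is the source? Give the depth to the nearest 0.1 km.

depth ≈ 24.7 km

Each station gives a sphere (x−x_i)² + (y−y_i)² + z² = d_i² (stations at z=0).
Subtracting the STA01 sphere from STA02 and STA03: z² cancels, leaving linear equations in x and y:
340.6 x − 320.8 y = 4262.30
79.8 x − 353.6 y = -8663.38
Solving: x ≈ 45.197, y ≈ 34.701 km (keep extra digits for the depth step; rounded: 45.2, 34.7).
Then from the STA01 sphere: z² = 144.61² − (x + 83.9)² − (y − 95.0)² with x = 45.197, y = 34.701, so z ≈ 24.699 ≈ 24.7 km.
Check against STA04 (with the unrounded solution): distance 72.91 ≈ 72.91 km. ✓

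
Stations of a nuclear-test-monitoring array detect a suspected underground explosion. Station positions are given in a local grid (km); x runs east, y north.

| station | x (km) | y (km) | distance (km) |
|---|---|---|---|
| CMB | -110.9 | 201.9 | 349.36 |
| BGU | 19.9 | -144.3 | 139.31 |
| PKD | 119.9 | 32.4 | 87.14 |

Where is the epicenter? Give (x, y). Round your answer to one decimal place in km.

126.4 km east, -54.5 km north

Circle about each station: (x + 110.9)² + (y − 201.9)² = 349.36²; (x − 19.9)² + (y + 144.3)² = 139.31²; (x − 119.9)² + (y − 32.4)² = 87.14².
Subtracting pairs of circle equations eliminates x²+y² and gives linear equations (the radical axes):
261.6 x − 692.4 y = 70801.21
461.6 x − 339.0 y = 76822.38
Solving the 2×2 system: x ≈ 126.4, y ≈ -54.5 km.
Check against CMB (with the unrounded x, y): √((x + 110.9)²+(y − 201.9)²) = 349.36 ≈ 349.36 km. ✓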